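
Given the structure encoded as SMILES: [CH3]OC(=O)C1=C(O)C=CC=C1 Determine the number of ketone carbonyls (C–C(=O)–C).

Scan the SMILES for the ketone motif — none present.
Groups that are present: 1 ester, 1 hydroxyl.

0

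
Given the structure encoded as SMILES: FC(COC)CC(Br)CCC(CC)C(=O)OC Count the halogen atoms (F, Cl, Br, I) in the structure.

2

Halogen atoms appear at heavy-atom positions 1, 8 (1×Br, 1×F).
Other groups present: 1 ester, 1 ether.
Halogen count: 2.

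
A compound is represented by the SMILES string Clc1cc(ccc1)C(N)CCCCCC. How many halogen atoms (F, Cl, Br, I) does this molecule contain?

Halogen atoms appear at heavy-atom position 1 (1×Cl).
Other groups present: 1 primary amine.
Halogen count: 1.

1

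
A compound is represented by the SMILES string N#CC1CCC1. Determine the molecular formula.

C5H7N

Walk through each heavy atom and fill implicit hydrogens from standard valence (C 4, N 3, O 2, S 2, halogen 1):
  atom 1: N, bond orders sum to 3 (valence 3) → 0 H
  atom 2: C, bond orders sum to 4 (valence 4) → 0 H
  atom 3: C, bond orders sum to 3 (valence 4) → 1 H
  atom 4: C, bond orders sum to 2 (valence 4) → 2 H
  atom 5: C, bond orders sum to 2 (valence 4) → 2 H
  atom 6: C, bond orders sum to 2 (valence 4) → 2 H
Totals → C:5, H:7, N:1.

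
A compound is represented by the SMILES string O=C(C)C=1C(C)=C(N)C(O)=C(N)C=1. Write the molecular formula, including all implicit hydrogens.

Walk through each heavy atom and fill implicit hydrogens from standard valence (C 4, N 3, O 2, S 2, halogen 1):
  atom 1: O, bond orders sum to 2 (valence 2) → 0 H
  atom 2: C, bond orders sum to 4 (valence 4) → 0 H
  atom 3: C, bond orders sum to 1 (valence 4) → 3 H
  atom 4: C, bond orders sum to 4 (valence 4) → 0 H
  atom 5: C, bond orders sum to 4 (valence 4) → 0 H
  atom 6: C, bond orders sum to 1 (valence 4) → 3 H
  atom 7: C, bond orders sum to 4 (valence 4) → 0 H
  atom 8: N, bond orders sum to 1 (valence 3) → 2 H
  atom 9: C, bond orders sum to 4 (valence 4) → 0 H
  atom 10: O, bond orders sum to 1 (valence 2) → 1 H
  atom 11: C, bond orders sum to 4 (valence 4) → 0 H
  atom 12: N, bond orders sum to 1 (valence 3) → 2 H
  atom 13: C, bond orders sum to 3 (valence 4) → 1 H
Totals → C:9, H:12, N:2, O:2.
In Hill order: C9H12N2O2.

C9H12N2O2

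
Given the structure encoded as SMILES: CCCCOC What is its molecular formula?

C5H12O

Walk through each heavy atom and fill implicit hydrogens from standard valence (C 4, N 3, O 2, S 2, halogen 1):
  atom 1: C, bond orders sum to 1 (valence 4) → 3 H
  atom 2: C, bond orders sum to 2 (valence 4) → 2 H
  atom 3: C, bond orders sum to 2 (valence 4) → 2 H
  atom 4: C, bond orders sum to 2 (valence 4) → 2 H
  atom 5: O, bond orders sum to 2 (valence 2) → 0 H
  atom 6: C, bond orders sum to 1 (valence 4) → 3 H
Totals → C:5, H:12, O:1.
In Hill order: C5H12O.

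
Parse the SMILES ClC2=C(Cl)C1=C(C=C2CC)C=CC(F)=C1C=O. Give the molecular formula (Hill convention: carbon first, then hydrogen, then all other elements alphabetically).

Walk through each heavy atom and fill implicit hydrogens from standard valence (C 4, N 3, O 2, S 2, halogen 1):
  atom 1: Cl (halogen, monovalent) → 0 H
  atom 2: C, bond orders sum to 4 (valence 4) → 0 H
  atom 3: C, bond orders sum to 4 (valence 4) → 0 H
  atom 4: Cl (halogen, monovalent) → 0 H
  atom 5: C, bond orders sum to 4 (valence 4) → 0 H
  atom 6: C, bond orders sum to 4 (valence 4) → 0 H
  atom 7: C, bond orders sum to 3 (valence 4) → 1 H
  atom 8: C, bond orders sum to 4 (valence 4) → 0 H
  atom 9: C, bond orders sum to 2 (valence 4) → 2 H
  atom 10: C, bond orders sum to 1 (valence 4) → 3 H
  atom 11: C, bond orders sum to 3 (valence 4) → 1 H
  atom 12: C, bond orders sum to 3 (valence 4) → 1 H
  atom 13: C, bond orders sum to 4 (valence 4) → 0 H
  atom 14: F (halogen, monovalent) → 0 H
  atom 15: C, bond orders sum to 4 (valence 4) → 0 H
  atom 16: C, bond orders sum to 3 (valence 4) → 1 H
  atom 17: O, bond orders sum to 2 (valence 2) → 0 H
Totals → C:13, H:9, Cl:2, F:1, O:1.
In Hill order: C13H9Cl2FO.

C13H9Cl2FO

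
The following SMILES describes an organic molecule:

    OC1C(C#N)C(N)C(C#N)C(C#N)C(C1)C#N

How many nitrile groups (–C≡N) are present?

4

The nitrile motif appears at heavy-atom positions 4, 9, 12, 16 in the SMILES.
Other groups present: 1 hydroxyl, 1 primary amine.
Nitrile count: 4.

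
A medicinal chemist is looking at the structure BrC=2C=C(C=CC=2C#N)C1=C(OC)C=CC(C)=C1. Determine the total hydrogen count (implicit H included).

Walk through each heavy atom and fill implicit hydrogens from standard valence (C 4, N 3, O 2, S 2, halogen 1):
  atom 1: Br (halogen, monovalent) → 0 H
  atom 2: C, bond orders sum to 4 (valence 4) → 0 H
  atom 3: C, bond orders sum to 3 (valence 4) → 1 H
  atom 4: C, bond orders sum to 4 (valence 4) → 0 H
  atom 5: C, bond orders sum to 3 (valence 4) → 1 H
  atom 6: C, bond orders sum to 3 (valence 4) → 1 H
  atom 7: C, bond orders sum to 4 (valence 4) → 0 H
  atom 8: C, bond orders sum to 4 (valence 4) → 0 H
  atom 9: N, bond orders sum to 3 (valence 3) → 0 H
  atom 10: C, bond orders sum to 4 (valence 4) → 0 H
  atom 11: C, bond orders sum to 4 (valence 4) → 0 H
  atom 12: O, bond orders sum to 2 (valence 2) → 0 H
  atom 13: C, bond orders sum to 1 (valence 4) → 3 H
  atom 14: C, bond orders sum to 3 (valence 4) → 1 H
  atom 15: C, bond orders sum to 3 (valence 4) → 1 H
  atom 16: C, bond orders sum to 4 (valence 4) → 0 H
  atom 17: C, bond orders sum to 1 (valence 4) → 3 H
  atom 18: C, bond orders sum to 3 (valence 4) → 1 H
Total hydrogens: 12.

12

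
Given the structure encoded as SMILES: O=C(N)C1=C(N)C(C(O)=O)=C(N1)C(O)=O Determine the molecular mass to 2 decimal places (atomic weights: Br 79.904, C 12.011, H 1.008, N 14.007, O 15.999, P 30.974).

First, the molecular formula is C7H7N3O5 (counting implicit H from valence).
  C: 7 × 12.011 = 84.077
  H: 7 × 1.008 = 7.056
  N: 3 × 14.007 = 42.021
  O: 5 × 15.999 = 79.995
Sum: 7×12.011 + 7×1.008 + 3×14.007 + 5×15.999 = 213.149 → 213.15 g/mol.

213.15 g/mol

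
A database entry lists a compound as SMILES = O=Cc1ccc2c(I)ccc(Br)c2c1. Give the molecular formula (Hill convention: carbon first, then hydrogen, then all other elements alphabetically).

Walk through each heavy atom and fill implicit hydrogens from standard valence (C 4, N 3, O 2, S 2, halogen 1); for lowercase aromatic atoms, an aromatic c carries 1 H when it has two neighbours and 0 H with three, and aromatic n carries 0 H:
  atom 1: O, bond orders sum to 2 (valence 2) → 0 H
  atom 2: C, bond orders sum to 3 (valence 4) → 1 H
  atom 3: aromatic c, 3 neighbours → 0 H
  atom 4: aromatic c, 2 neighbours → 1 H
  atom 5: aromatic c, 2 neighbours → 1 H
  atom 6: aromatic c, 3 neighbours → 0 H
  atom 7: aromatic c, 3 neighbours → 0 H
  atom 8: I (halogen, monovalent) → 0 H
  atom 9: aromatic c, 2 neighbours → 1 H
  atom 10: aromatic c, 2 neighbours → 1 H
  atom 11: aromatic c, 3 neighbours → 0 H
  atom 12: Br (halogen, monovalent) → 0 H
  atom 13: aromatic c, 3 neighbours → 0 H
  atom 14: aromatic c, 2 neighbours → 1 H
Totals → C:11, H:6, Br:1, I:1, O:1.
In Hill order: C11H6BrIO.

C11H6BrIO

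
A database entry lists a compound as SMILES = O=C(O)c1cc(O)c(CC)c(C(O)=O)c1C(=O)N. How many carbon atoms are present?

Count every carbon token in the SMILES (each C, including those in ring-closure positions and inside branches).
Carbon count: 11.

11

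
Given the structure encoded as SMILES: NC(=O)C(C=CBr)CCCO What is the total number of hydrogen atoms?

12

Walk through each heavy atom and fill implicit hydrogens from standard valence (C 4, N 3, O 2, S 2, halogen 1):
  atom 1: N, bond orders sum to 1 (valence 3) → 2 H
  atom 2: C, bond orders sum to 4 (valence 4) → 0 H
  atom 3: O, bond orders sum to 2 (valence 2) → 0 H
  atom 4: C, bond orders sum to 3 (valence 4) → 1 H
  atom 5: C, bond orders sum to 3 (valence 4) → 1 H
  atom 6: C, bond orders sum to 3 (valence 4) → 1 H
  atom 7: Br (halogen, monovalent) → 0 H
  atom 8: C, bond orders sum to 2 (valence 4) → 2 H
  atom 9: C, bond orders sum to 2 (valence 4) → 2 H
  atom 10: C, bond orders sum to 2 (valence 4) → 2 H
  atom 11: O, bond orders sum to 1 (valence 2) → 1 H
Total hydrogens: 12.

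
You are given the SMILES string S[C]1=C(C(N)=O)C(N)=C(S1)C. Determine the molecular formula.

Walk through each heavy atom and fill implicit hydrogens from standard valence (C 4, N 3, O 2, S 2, halogen 1):
  atom 1: S, bond orders sum to 1 (valence 2) → 1 H
  atom 2: C with explicit H count 0
  atom 3: C, bond orders sum to 4 (valence 4) → 0 H
  atom 4: C, bond orders sum to 4 (valence 4) → 0 H
  atom 5: N, bond orders sum to 1 (valence 3) → 2 H
  atom 6: O, bond orders sum to 2 (valence 2) → 0 H
  atom 7: C, bond orders sum to 4 (valence 4) → 0 H
  atom 8: N, bond orders sum to 1 (valence 3) → 2 H
  atom 9: C, bond orders sum to 4 (valence 4) → 0 H
  atom 10: S, bond orders sum to 2 (valence 2) → 0 H
  atom 11: C, bond orders sum to 1 (valence 4) → 3 H
Totals → C:6, H:8, N:2, O:1, S:2.

C6H8N2OS2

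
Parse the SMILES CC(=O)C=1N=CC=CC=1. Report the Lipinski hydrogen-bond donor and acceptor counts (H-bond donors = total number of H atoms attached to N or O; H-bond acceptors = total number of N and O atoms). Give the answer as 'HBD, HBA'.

Donors: find every N or O and count the H atoms it carries.
  atom 3 (O): bond orders sum to 2 → 0 H
  atom 5 (N): bond orders sum to 3 → 0 H
Lipinski HBD = 0.
Acceptors: N atoms = 1, O atoms = 1 → HBA = 2.

0, 2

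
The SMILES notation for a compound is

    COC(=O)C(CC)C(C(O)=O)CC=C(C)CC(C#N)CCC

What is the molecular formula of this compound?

C17H27NO4

Walk through each heavy atom and fill implicit hydrogens from standard valence (C 4, N 3, O 2, S 2, halogen 1):
  atom 1: C, bond orders sum to 1 (valence 4) → 3 H
  atom 2: O, bond orders sum to 2 (valence 2) → 0 H
  atom 3: C, bond orders sum to 4 (valence 4) → 0 H
  atom 4: O, bond orders sum to 2 (valence 2) → 0 H
  atom 5: C, bond orders sum to 3 (valence 4) → 1 H
  atom 6: C, bond orders sum to 2 (valence 4) → 2 H
  atom 7: C, bond orders sum to 1 (valence 4) → 3 H
  atom 8: C, bond orders sum to 3 (valence 4) → 1 H
  atom 9: C, bond orders sum to 4 (valence 4) → 0 H
  atom 10: O, bond orders sum to 1 (valence 2) → 1 H
  atom 11: O, bond orders sum to 2 (valence 2) → 0 H
  atom 12: C, bond orders sum to 2 (valence 4) → 2 H
  atom 13: C, bond orders sum to 3 (valence 4) → 1 H
  atom 14: C, bond orders sum to 4 (valence 4) → 0 H
  atom 15: C, bond orders sum to 1 (valence 4) → 3 H
  atom 16: C, bond orders sum to 2 (valence 4) → 2 H
  atom 17: C, bond orders sum to 3 (valence 4) → 1 H
  atom 18: C, bond orders sum to 4 (valence 4) → 0 H
  atom 19: N, bond orders sum to 3 (valence 3) → 0 H
  atom 20: C, bond orders sum to 2 (valence 4) → 2 H
  atom 21: C, bond orders sum to 2 (valence 4) → 2 H
  atom 22: C, bond orders sum to 1 (valence 4) → 3 H
Totals → C:17, H:27, N:1, O:4.
In Hill order: C17H27NO4.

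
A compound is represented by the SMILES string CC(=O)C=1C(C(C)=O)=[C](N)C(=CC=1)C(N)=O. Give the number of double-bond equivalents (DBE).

Molecular formula: C11H12N2O3.
DoU = (2C + 2 + N − H − X) / 2, where X is the halogen count and O/S are ignored.
    = (2·11 + 2 + 2 − 12 − 0) / 2 = 14 / 2 = 7.

7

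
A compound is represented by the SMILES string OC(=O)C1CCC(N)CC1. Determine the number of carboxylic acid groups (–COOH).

The carboxylic acid motif appears at heavy-atom position 2 in the SMILES.
Other groups present: 1 primary amine.
Carboxylic acid count: 1.

1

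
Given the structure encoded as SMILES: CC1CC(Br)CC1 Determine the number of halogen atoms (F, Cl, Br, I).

Halogen atoms appear at heavy-atom position 5 (1×Br).
Halogen count: 1.

1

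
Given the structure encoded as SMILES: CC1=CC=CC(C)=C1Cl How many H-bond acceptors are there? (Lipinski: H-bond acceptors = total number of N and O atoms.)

N atoms: 0; O atoms: 0.
Lipinski HBA = 0 + 0 = 0.

0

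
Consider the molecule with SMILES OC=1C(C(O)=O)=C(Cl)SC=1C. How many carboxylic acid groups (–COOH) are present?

The carboxylic acid motif appears at heavy-atom position 4 in the SMILES.
Other groups present: 1 hydroxyl.
Carboxylic acid count: 1.

1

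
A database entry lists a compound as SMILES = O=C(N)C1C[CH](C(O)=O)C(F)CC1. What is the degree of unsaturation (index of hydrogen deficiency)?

3

Molecular formula: C8H12FNO3.
DoU = (2C + 2 + N − H − X) / 2, where X is the halogen count and O/S are ignored.
    = (2·8 + 2 + 1 − 12 − 1) / 2 = 6 / 2 = 3.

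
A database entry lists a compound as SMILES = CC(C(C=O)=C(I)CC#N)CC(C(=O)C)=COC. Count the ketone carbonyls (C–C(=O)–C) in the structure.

The ketone motif appears at heavy-atom position 13 in the SMILES.
Other groups present: 1 aldehyde, 2 alkene, 1 ether, 1 nitrile.
Ketone count: 1.

1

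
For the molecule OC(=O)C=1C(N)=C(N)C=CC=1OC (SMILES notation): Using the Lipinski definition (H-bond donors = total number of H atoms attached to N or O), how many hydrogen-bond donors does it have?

5

Donors: find every N or O and count the H atoms it carries.
  atom 1 (O): bond orders sum to 1 → 1 H
  atom 3 (O): bond orders sum to 2 → 0 H
  atom 6 (N): bond orders sum to 1 → 2 H
  atom 8 (N): bond orders sum to 1 → 2 H
  atom 12 (O): bond orders sum to 2 → 0 H
Lipinski HBD = 5.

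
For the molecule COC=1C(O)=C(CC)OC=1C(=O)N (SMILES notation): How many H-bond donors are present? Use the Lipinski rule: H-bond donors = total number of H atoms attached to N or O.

3

Donors: find every N or O and count the H atoms it carries.
  atom 2 (O): bond orders sum to 2 → 0 H
  atom 5 (O): bond orders sum to 1 → 1 H
  atom 9 (O): bond orders sum to 2 → 0 H
  atom 12 (O): bond orders sum to 2 → 0 H
  atom 13 (N): bond orders sum to 1 → 2 H
Lipinski HBD = 3.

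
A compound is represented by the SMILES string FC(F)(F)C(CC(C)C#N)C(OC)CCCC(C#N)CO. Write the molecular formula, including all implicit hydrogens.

C14H21F3N2O2

Walk through each heavy atom and fill implicit hydrogens from standard valence (C 4, N 3, O 2, S 2, halogen 1):
  atom 1: F (halogen, monovalent) → 0 H
  atom 2: C, bond orders sum to 4 (valence 4) → 0 H
  atom 3: F (halogen, monovalent) → 0 H
  atom 4: F (halogen, monovalent) → 0 H
  atom 5: C, bond orders sum to 3 (valence 4) → 1 H
  atom 6: C, bond orders sum to 2 (valence 4) → 2 H
  atom 7: C, bond orders sum to 3 (valence 4) → 1 H
  atom 8: C, bond orders sum to 1 (valence 4) → 3 H
  atom 9: C, bond orders sum to 4 (valence 4) → 0 H
  atom 10: N, bond orders sum to 3 (valence 3) → 0 H
  atom 11: C, bond orders sum to 3 (valence 4) → 1 H
  atom 12: O, bond orders sum to 2 (valence 2) → 0 H
  atom 13: C, bond orders sum to 1 (valence 4) → 3 H
  atom 14: C, bond orders sum to 2 (valence 4) → 2 H
  atom 15: C, bond orders sum to 2 (valence 4) → 2 H
  atom 16: C, bond orders sum to 2 (valence 4) → 2 H
  atom 17: C, bond orders sum to 3 (valence 4) → 1 H
  atom 18: C, bond orders sum to 4 (valence 4) → 0 H
  atom 19: N, bond orders sum to 3 (valence 3) → 0 H
  atom 20: C, bond orders sum to 2 (valence 4) → 2 H
  atom 21: O, bond orders sum to 1 (valence 2) → 1 H
Totals → C:14, H:21, F:3, N:2, O:2.
In Hill order: C14H21F3N2O2.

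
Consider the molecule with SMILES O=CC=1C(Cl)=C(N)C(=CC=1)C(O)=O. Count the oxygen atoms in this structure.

3

Scan the SMILES for O atoms (remember two-letter symbols like Cl and Br are single atoms).
Oxygen count: 3.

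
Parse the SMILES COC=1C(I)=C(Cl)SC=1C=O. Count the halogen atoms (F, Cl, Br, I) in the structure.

Halogen atoms appear at heavy-atom positions 5, 7 (1×Cl, 1×I).
Other groups present: 1 aldehyde, 1 ether.
Halogen count: 2.

2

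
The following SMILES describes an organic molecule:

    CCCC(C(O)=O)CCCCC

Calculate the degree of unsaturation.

Molecular formula: C10H20O2.
DoU = (2C + 2 + N − H − X) / 2, where X is the halogen count and O/S are ignored.
    = (2·10 + 2 + 0 − 20 − 0) / 2 = 2 / 2 = 1.

1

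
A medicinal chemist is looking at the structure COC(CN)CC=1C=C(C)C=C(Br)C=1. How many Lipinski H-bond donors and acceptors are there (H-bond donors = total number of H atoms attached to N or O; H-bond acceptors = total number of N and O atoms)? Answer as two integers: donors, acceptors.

2, 2

Donors: find every N or O and count the H atoms it carries.
  atom 2 (O): bond orders sum to 2 → 0 H
  atom 5 (N): bond orders sum to 1 → 2 H
Lipinski HBD = 2.
Acceptors: N atoms = 1, O atoms = 1 → HBA = 2.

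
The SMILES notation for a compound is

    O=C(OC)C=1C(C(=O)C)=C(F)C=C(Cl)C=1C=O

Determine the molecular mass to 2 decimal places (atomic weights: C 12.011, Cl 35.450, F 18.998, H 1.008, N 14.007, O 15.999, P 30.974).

258.63 g/mol

First, the molecular formula is C11H8ClFO4 (counting implicit H from valence).
  C: 11 × 12.011 = 132.121
  Cl: 1 × 35.450 = 35.450
  F: 1 × 18.998 = 18.998
  H: 8 × 1.008 = 8.064
  O: 4 × 15.999 = 63.996
Sum: 11×12.011 + 1×35.450 + 1×18.998 + 8×1.008 + 4×15.999 = 258.629 → 258.63 g/mol.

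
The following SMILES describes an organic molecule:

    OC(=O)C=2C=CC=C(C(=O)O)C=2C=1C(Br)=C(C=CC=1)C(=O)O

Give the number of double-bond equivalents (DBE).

Degree of unsaturation = (number of rings) + (number of π bonds).
Ring closures in the SMILES: 2.
π bonds: 9 double bonds (each 1 DoU) → 9 DoU from unsaturation.
Total DoU = 2 + 9 = 11.

11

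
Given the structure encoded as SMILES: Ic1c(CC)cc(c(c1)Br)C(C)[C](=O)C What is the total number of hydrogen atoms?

14

Walk through each heavy atom and fill implicit hydrogens from standard valence (C 4, N 3, O 2, S 2, halogen 1); for lowercase aromatic atoms, an aromatic c carries 1 H when it has two neighbours and 0 H with three, and aromatic n carries 0 H:
  atom 1: I (halogen, monovalent) → 0 H
  atom 2: aromatic c, 3 neighbours → 0 H
  atom 3: aromatic c, 3 neighbours → 0 H
  atom 4: C, bond orders sum to 2 (valence 4) → 2 H
  atom 5: C, bond orders sum to 1 (valence 4) → 3 H
  atom 6: aromatic c, 2 neighbours → 1 H
  atom 7: aromatic c, 3 neighbours → 0 H
  atom 8: aromatic c, 3 neighbours → 0 H
  atom 9: aromatic c, 2 neighbours → 1 H
  atom 10: Br (halogen, monovalent) → 0 H
  atom 11: C, bond orders sum to 3 (valence 4) → 1 H
  atom 12: C, bond orders sum to 1 (valence 4) → 3 H
  atom 13: C with explicit H count 0
  atom 14: O, bond orders sum to 2 (valence 2) → 0 H
  atom 15: C, bond orders sum to 1 (valence 4) → 3 H
Total hydrogens: 14.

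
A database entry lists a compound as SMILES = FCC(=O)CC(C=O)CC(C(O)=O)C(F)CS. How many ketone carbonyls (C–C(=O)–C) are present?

The ketone motif appears at heavy-atom position 3 in the SMILES.
Other groups present: 1 aldehyde, 1 carboxylic acid, 1 thiol.
Ketone count: 1.

1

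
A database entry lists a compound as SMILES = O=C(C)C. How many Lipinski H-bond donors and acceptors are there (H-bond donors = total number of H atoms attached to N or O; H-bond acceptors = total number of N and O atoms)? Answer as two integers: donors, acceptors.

0, 1

Donors: find every N or O and count the H atoms it carries.
  atom 1 (O): bond orders sum to 2 → 0 H
Lipinski HBD = 0.
Acceptors: N atoms = 0, O atoms = 1 → HBA = 1.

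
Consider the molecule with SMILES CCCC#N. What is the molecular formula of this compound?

Walk through each heavy atom and fill implicit hydrogens from standard valence (C 4, N 3, O 2, S 2, halogen 1):
  atom 1: C, bond orders sum to 1 (valence 4) → 3 H
  atom 2: C, bond orders sum to 2 (valence 4) → 2 H
  atom 3: C, bond orders sum to 2 (valence 4) → 2 H
  atom 4: C, bond orders sum to 4 (valence 4) → 0 H
  atom 5: N, bond orders sum to 3 (valence 3) → 0 H
Totals → C:4, H:7, N:1.

C4H7N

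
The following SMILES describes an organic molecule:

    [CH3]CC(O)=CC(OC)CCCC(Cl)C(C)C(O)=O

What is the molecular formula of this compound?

Walk through each heavy atom and fill implicit hydrogens from standard valence (C 4, N 3, O 2, S 2, halogen 1):
  atom 1: C with explicit H count 3
  atom 2: C, bond orders sum to 2 (valence 4) → 2 H
  atom 3: C, bond orders sum to 4 (valence 4) → 0 H
  atom 4: O, bond orders sum to 1 (valence 2) → 1 H
  atom 5: C, bond orders sum to 3 (valence 4) → 1 H
  atom 6: C, bond orders sum to 3 (valence 4) → 1 H
  atom 7: O, bond orders sum to 2 (valence 2) → 0 H
  atom 8: C, bond orders sum to 1 (valence 4) → 3 H
  atom 9: C, bond orders sum to 2 (valence 4) → 2 H
  atom 10: C, bond orders sum to 2 (valence 4) → 2 H
  atom 11: C, bond orders sum to 2 (valence 4) → 2 H
  atom 12: C, bond orders sum to 3 (valence 4) → 1 H
  atom 13: Cl (halogen, monovalent) → 0 H
  atom 14: C, bond orders sum to 3 (valence 4) → 1 H
  atom 15: C, bond orders sum to 1 (valence 4) → 3 H
  atom 16: C, bond orders sum to 4 (valence 4) → 0 H
  atom 17: O, bond orders sum to 1 (valence 2) → 1 H
  atom 18: O, bond orders sum to 2 (valence 2) → 0 H
Totals → C:13, H:23, Cl:1, O:4.
In Hill order: C13H23ClO4.

C13H23ClO4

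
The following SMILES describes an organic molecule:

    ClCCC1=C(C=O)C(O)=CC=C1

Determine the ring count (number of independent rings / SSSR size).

1

In SMILES, each pair of matching ring-closure digits denotes one ring-closing bond; the number of such bonds equals the number of independent rings.
Ring-closure bonds here: 1.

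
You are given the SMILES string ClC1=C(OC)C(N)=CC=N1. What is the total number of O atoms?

Scan the SMILES for O atoms (remember two-letter symbols like Cl and Br are single atoms).
Oxygen count: 1.

1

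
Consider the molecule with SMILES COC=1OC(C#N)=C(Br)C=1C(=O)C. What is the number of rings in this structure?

1

In SMILES, each pair of matching ring-closure digits denotes one ring-closing bond; the number of such bonds equals the number of independent rings.
Ring-closure bonds here: 1.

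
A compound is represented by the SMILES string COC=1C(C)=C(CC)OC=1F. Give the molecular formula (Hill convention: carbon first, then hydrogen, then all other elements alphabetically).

C8H11FO2

Walk through each heavy atom and fill implicit hydrogens from standard valence (C 4, N 3, O 2, S 2, halogen 1):
  atom 1: C, bond orders sum to 1 (valence 4) → 3 H
  atom 2: O, bond orders sum to 2 (valence 2) → 0 H
  atom 3: C, bond orders sum to 4 (valence 4) → 0 H
  atom 4: C, bond orders sum to 4 (valence 4) → 0 H
  atom 5: C, bond orders sum to 1 (valence 4) → 3 H
  atom 6: C, bond orders sum to 4 (valence 4) → 0 H
  atom 7: C, bond orders sum to 2 (valence 4) → 2 H
  atom 8: C, bond orders sum to 1 (valence 4) → 3 H
  atom 9: O, bond orders sum to 2 (valence 2) → 0 H
  atom 10: C, bond orders sum to 4 (valence 4) → 0 H
  atom 11: F (halogen, monovalent) → 0 H
Totals → C:8, H:11, F:1, O:2.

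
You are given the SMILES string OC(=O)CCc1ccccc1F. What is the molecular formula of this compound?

C9H9FO2

Walk through each heavy atom and fill implicit hydrogens from standard valence (C 4, N 3, O 2, S 2, halogen 1); for lowercase aromatic atoms, an aromatic c carries 1 H when it has two neighbours and 0 H with three, and aromatic n carries 0 H:
  atom 1: O, bond orders sum to 1 (valence 2) → 1 H
  atom 2: C, bond orders sum to 4 (valence 4) → 0 H
  atom 3: O, bond orders sum to 2 (valence 2) → 0 H
  atom 4: C, bond orders sum to 2 (valence 4) → 2 H
  atom 5: C, bond orders sum to 2 (valence 4) → 2 H
  atom 6: aromatic c, 3 neighbours → 0 H
  atom 7: aromatic c, 2 neighbours → 1 H
  atom 8: aromatic c, 2 neighbours → 1 H
  atom 9: aromatic c, 2 neighbours → 1 H
  atom 10: aromatic c, 2 neighbours → 1 H
  atom 11: aromatic c, 3 neighbours → 0 H
  atom 12: F (halogen, monovalent) → 0 H
Totals → C:9, H:9, F:1, O:2.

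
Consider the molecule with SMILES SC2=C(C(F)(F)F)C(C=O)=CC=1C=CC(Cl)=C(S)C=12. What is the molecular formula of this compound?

Walk through each heavy atom and fill implicit hydrogens from standard valence (C 4, N 3, O 2, S 2, halogen 1):
  atom 1: S, bond orders sum to 1 (valence 2) → 1 H
  atom 2: C, bond orders sum to 4 (valence 4) → 0 H
  atom 3: C, bond orders sum to 4 (valence 4) → 0 H
  atom 4: C, bond orders sum to 4 (valence 4) → 0 H
  atom 5: F (halogen, monovalent) → 0 H
  atom 6: F (halogen, monovalent) → 0 H
  atom 7: F (halogen, monovalent) → 0 H
  atom 8: C, bond orders sum to 4 (valence 4) → 0 H
  atom 9: C, bond orders sum to 3 (valence 4) → 1 H
  atom 10: O, bond orders sum to 2 (valence 2) → 0 H
  atom 11: C, bond orders sum to 3 (valence 4) → 1 H
  atom 12: C, bond orders sum to 4 (valence 4) → 0 H
  atom 13: C, bond orders sum to 3 (valence 4) → 1 H
  atom 14: C, bond orders sum to 3 (valence 4) → 1 H
  atom 15: C, bond orders sum to 4 (valence 4) → 0 H
  atom 16: Cl (halogen, monovalent) → 0 H
  atom 17: C, bond orders sum to 4 (valence 4) → 0 H
  atom 18: S, bond orders sum to 1 (valence 2) → 1 H
  atom 19: C, bond orders sum to 4 (valence 4) → 0 H
Totals → C:12, H:6, Cl:1, F:3, O:1, S:2.
In Hill order: C12H6ClF3OS2.

C12H6ClF3OS2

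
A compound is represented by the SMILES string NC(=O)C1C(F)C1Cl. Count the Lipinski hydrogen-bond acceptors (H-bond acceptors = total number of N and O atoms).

2

N atoms: 1; O atoms: 1.
Lipinski HBA = 1 + 1 = 2.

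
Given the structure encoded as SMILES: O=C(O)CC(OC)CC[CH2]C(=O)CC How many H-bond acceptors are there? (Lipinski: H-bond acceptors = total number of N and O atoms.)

4

N atoms: 0; O atoms: 4.
Lipinski HBA = 0 + 4 = 4.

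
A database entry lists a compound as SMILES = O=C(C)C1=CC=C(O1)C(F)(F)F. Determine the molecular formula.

C7H5F3O2

Walk through each heavy atom and fill implicit hydrogens from standard valence (C 4, N 3, O 2, S 2, halogen 1):
  atom 1: O, bond orders sum to 2 (valence 2) → 0 H
  atom 2: C, bond orders sum to 4 (valence 4) → 0 H
  atom 3: C, bond orders sum to 1 (valence 4) → 3 H
  atom 4: C, bond orders sum to 4 (valence 4) → 0 H
  atom 5: C, bond orders sum to 3 (valence 4) → 1 H
  atom 6: C, bond orders sum to 3 (valence 4) → 1 H
  atom 7: C, bond orders sum to 4 (valence 4) → 0 H
  atom 8: O, bond orders sum to 2 (valence 2) → 0 H
  atom 9: C, bond orders sum to 4 (valence 4) → 0 H
  atom 10: F (halogen, monovalent) → 0 H
  atom 11: F (halogen, monovalent) → 0 H
  atom 12: F (halogen, monovalent) → 0 H
Totals → C:7, H:5, F:3, O:2.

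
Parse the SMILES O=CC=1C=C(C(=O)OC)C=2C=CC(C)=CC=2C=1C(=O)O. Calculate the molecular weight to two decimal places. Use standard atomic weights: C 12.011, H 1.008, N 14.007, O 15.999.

272.26 g/mol

First, the molecular formula is C15H12O5 (counting implicit H from valence).
  C: 15 × 12.011 = 180.165
  H: 12 × 1.008 = 12.096
  O: 5 × 15.999 = 79.995
Sum: 15×12.011 + 12×1.008 + 5×15.999 = 272.256 → 272.26 g/mol.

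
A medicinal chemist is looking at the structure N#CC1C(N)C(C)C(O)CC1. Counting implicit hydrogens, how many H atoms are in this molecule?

Walk through each heavy atom and fill implicit hydrogens from standard valence (C 4, N 3, O 2, S 2, halogen 1):
  atom 1: N, bond orders sum to 3 (valence 3) → 0 H
  atom 2: C, bond orders sum to 4 (valence 4) → 0 H
  atom 3: C, bond orders sum to 3 (valence 4) → 1 H
  atom 4: C, bond orders sum to 3 (valence 4) → 1 H
  atom 5: N, bond orders sum to 1 (valence 3) → 2 H
  atom 6: C, bond orders sum to 3 (valence 4) → 1 H
  atom 7: C, bond orders sum to 1 (valence 4) → 3 H
  atom 8: C, bond orders sum to 3 (valence 4) → 1 H
  atom 9: O, bond orders sum to 1 (valence 2) → 1 H
  atom 10: C, bond orders sum to 2 (valence 4) → 2 H
  atom 11: C, bond orders sum to 2 (valence 4) → 2 H
Total hydrogens: 14.

14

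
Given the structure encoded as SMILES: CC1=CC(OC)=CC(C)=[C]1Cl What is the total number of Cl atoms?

1

Scan the SMILES for Cl atoms (remember two-letter symbols like Cl and Br are single atoms).
Chlorine count: 1.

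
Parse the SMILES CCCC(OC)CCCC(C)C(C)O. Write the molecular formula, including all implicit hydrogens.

Walk through each heavy atom and fill implicit hydrogens from standard valence (C 4, N 3, O 2, S 2, halogen 1):
  atom 1: C, bond orders sum to 1 (valence 4) → 3 H
  atom 2: C, bond orders sum to 2 (valence 4) → 2 H
  atom 3: C, bond orders sum to 2 (valence 4) → 2 H
  atom 4: C, bond orders sum to 3 (valence 4) → 1 H
  atom 5: O, bond orders sum to 2 (valence 2) → 0 H
  atom 6: C, bond orders sum to 1 (valence 4) → 3 H
  atom 7: C, bond orders sum to 2 (valence 4) → 2 H
  atom 8: C, bond orders sum to 2 (valence 4) → 2 H
  atom 9: C, bond orders sum to 2 (valence 4) → 2 H
  atom 10: C, bond orders sum to 3 (valence 4) → 1 H
  atom 11: C, bond orders sum to 1 (valence 4) → 3 H
  atom 12: C, bond orders sum to 3 (valence 4) → 1 H
  atom 13: C, bond orders sum to 1 (valence 4) → 3 H
  atom 14: O, bond orders sum to 1 (valence 2) → 1 H
Totals → C:12, H:26, O:2.
In Hill order: C12H26O2.

C12H26O2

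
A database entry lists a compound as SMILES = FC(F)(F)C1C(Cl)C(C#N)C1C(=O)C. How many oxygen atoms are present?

Scan the SMILES for O atoms (remember two-letter symbols like Cl and Br are single atoms).
Oxygen count: 1.

1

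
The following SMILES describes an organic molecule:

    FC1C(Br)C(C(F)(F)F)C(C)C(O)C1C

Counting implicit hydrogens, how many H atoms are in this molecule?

13

Walk through each heavy atom and fill implicit hydrogens from standard valence (C 4, N 3, O 2, S 2, halogen 1):
  atom 1: F (halogen, monovalent) → 0 H
  atom 2: C, bond orders sum to 3 (valence 4) → 1 H
  atom 3: C, bond orders sum to 3 (valence 4) → 1 H
  atom 4: Br (halogen, monovalent) → 0 H
  atom 5: C, bond orders sum to 3 (valence 4) → 1 H
  atom 6: C, bond orders sum to 4 (valence 4) → 0 H
  atom 7: F (halogen, monovalent) → 0 H
  atom 8: F (halogen, monovalent) → 0 H
  atom 9: F (halogen, monovalent) → 0 H
  atom 10: C, bond orders sum to 3 (valence 4) → 1 H
  atom 11: C, bond orders sum to 1 (valence 4) → 3 H
  atom 12: C, bond orders sum to 3 (valence 4) → 1 H
  atom 13: O, bond orders sum to 1 (valence 2) → 1 H
  atom 14: C, bond orders sum to 3 (valence 4) → 1 H
  atom 15: C, bond orders sum to 1 (valence 4) → 3 H
Total hydrogens: 13.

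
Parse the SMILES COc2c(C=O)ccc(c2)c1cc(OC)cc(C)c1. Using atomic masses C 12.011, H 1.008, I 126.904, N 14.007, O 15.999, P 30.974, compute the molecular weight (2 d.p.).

First, the molecular formula is C16H16O3 (counting implicit H from valence).
  C: 16 × 12.011 = 192.176
  H: 16 × 1.008 = 16.128
  O: 3 × 15.999 = 47.997
Sum: 16×12.011 + 16×1.008 + 3×15.999 = 256.301 → 256.30 g/mol.

256.30 g/mol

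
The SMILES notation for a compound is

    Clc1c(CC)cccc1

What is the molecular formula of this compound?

Walk through each heavy atom and fill implicit hydrogens from standard valence (C 4, N 3, O 2, S 2, halogen 1); for lowercase aromatic atoms, an aromatic c carries 1 H when it has two neighbours and 0 H with three, and aromatic n carries 0 H:
  atom 1: Cl (halogen, monovalent) → 0 H
  atom 2: aromatic c, 3 neighbours → 0 H
  atom 3: aromatic c, 3 neighbours → 0 H
  atom 4: C, bond orders sum to 2 (valence 4) → 2 H
  atom 5: C, bond orders sum to 1 (valence 4) → 3 H
  atom 6: aromatic c, 2 neighbours → 1 H
  atom 7: aromatic c, 2 neighbours → 1 H
  atom 8: aromatic c, 2 neighbours → 1 H
  atom 9: aromatic c, 2 neighbours → 1 H
Totals → C:8, H:9, Cl:1.
In Hill order: C8H9Cl.

C8H9Cl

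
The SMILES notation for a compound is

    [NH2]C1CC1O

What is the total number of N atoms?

1

Scan the SMILES for N atoms (remember two-letter symbols like Cl and Br are single atoms).
Nitrogen count: 1.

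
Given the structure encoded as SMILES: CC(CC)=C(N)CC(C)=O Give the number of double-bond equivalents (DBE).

2

Degree of unsaturation = (number of rings) + (number of π bonds).
Ring closures in the SMILES: 0.
π bonds: 2 double bonds (each 1 DoU) → 2 DoU from unsaturation.
Total DoU = 0 + 2 = 2.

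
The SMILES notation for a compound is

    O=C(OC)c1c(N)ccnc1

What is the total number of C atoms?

Count every carbon token in the SMILES (each C, including those in ring-closure positions and inside branches).
Carbon count: 7.

7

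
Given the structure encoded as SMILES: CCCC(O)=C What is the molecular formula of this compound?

C5H10O

Walk through each heavy atom and fill implicit hydrogens from standard valence (C 4, N 3, O 2, S 2, halogen 1):
  atom 1: C, bond orders sum to 1 (valence 4) → 3 H
  atom 2: C, bond orders sum to 2 (valence 4) → 2 H
  atom 3: C, bond orders sum to 2 (valence 4) → 2 H
  atom 4: C, bond orders sum to 4 (valence 4) → 0 H
  atom 5: O, bond orders sum to 1 (valence 2) → 1 H
  atom 6: C, bond orders sum to 2 (valence 4) → 2 H
Totals → C:5, H:10, O:1.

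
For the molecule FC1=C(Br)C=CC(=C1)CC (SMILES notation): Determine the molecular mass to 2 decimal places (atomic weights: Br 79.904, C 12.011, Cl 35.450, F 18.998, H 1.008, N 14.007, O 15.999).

203.05 g/mol

First, the molecular formula is C8H8BrF (counting implicit H from valence).
  Br: 1 × 79.904 = 79.904
  C: 8 × 12.011 = 96.088
  F: 1 × 18.998 = 18.998
  H: 8 × 1.008 = 8.064
Sum: 1×79.904 + 8×12.011 + 1×18.998 + 8×1.008 = 203.054 → 203.05 g/mol.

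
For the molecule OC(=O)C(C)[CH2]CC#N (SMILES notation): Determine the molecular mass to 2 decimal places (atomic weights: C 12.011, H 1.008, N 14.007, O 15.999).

First, the molecular formula is C6H9NO2 (counting implicit H from valence).
  C: 6 × 12.011 = 72.066
  H: 9 × 1.008 = 9.072
  N: 1 × 14.007 = 14.007
  O: 2 × 15.999 = 31.998
Sum: 6×12.011 + 9×1.008 + 1×14.007 + 2×15.999 = 127.143 → 127.14 g/mol.

127.14 g/mol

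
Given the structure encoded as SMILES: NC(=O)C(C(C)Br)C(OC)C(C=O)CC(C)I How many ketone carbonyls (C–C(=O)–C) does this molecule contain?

Scan the SMILES for the ketone motif — none present.
Groups that are present: 1 aldehyde, 1 amide, 1 ether.

0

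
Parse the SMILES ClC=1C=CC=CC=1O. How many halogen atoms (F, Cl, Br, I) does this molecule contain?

1

Halogen atoms appear at heavy-atom position 1 (1×Cl).
Other groups present: 1 hydroxyl.
Halogen count: 1.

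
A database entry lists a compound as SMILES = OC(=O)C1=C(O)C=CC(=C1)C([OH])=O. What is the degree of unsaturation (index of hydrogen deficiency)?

6

Degree of unsaturation = (number of rings) + (number of π bonds).
Ring closures in the SMILES: 1.
π bonds: 5 double bonds (each 1 DoU) → 5 DoU from unsaturation.
Total DoU = 1 + 5 = 6.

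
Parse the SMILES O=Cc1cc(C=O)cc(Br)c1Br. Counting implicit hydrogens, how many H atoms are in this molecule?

Walk through each heavy atom and fill implicit hydrogens from standard valence (C 4, N 3, O 2, S 2, halogen 1); for lowercase aromatic atoms, an aromatic c carries 1 H when it has two neighbours and 0 H with three, and aromatic n carries 0 H:
  atom 1: O, bond orders sum to 2 (valence 2) → 0 H
  atom 2: C, bond orders sum to 3 (valence 4) → 1 H
  atom 3: aromatic c, 3 neighbours → 0 H
  atom 4: aromatic c, 2 neighbours → 1 H
  atom 5: aromatic c, 3 neighbours → 0 H
  atom 6: C, bond orders sum to 3 (valence 4) → 1 H
  atom 7: O, bond orders sum to 2 (valence 2) → 0 H
  atom 8: aromatic c, 2 neighbours → 1 H
  atom 9: aromatic c, 3 neighbours → 0 H
  atom 10: Br (halogen, monovalent) → 0 H
  atom 11: aromatic c, 3 neighbours → 0 H
  atom 12: Br (halogen, monovalent) → 0 H
Total hydrogens: 4.

4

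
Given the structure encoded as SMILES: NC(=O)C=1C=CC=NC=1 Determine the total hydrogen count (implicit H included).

Walk through each heavy atom and fill implicit hydrogens from standard valence (C 4, N 3, O 2, S 2, halogen 1):
  atom 1: N, bond orders sum to 1 (valence 3) → 2 H
  atom 2: C, bond orders sum to 4 (valence 4) → 0 H
  atom 3: O, bond orders sum to 2 (valence 2) → 0 H
  atom 4: C, bond orders sum to 4 (valence 4) → 0 H
  atom 5: C, bond orders sum to 3 (valence 4) → 1 H
  atom 6: C, bond orders sum to 3 (valence 4) → 1 H
  atom 7: C, bond orders sum to 3 (valence 4) → 1 H
  atom 8: N, bond orders sum to 3 (valence 3) → 0 H
  atom 9: C, bond orders sum to 3 (valence 4) → 1 H
Total hydrogens: 6.

6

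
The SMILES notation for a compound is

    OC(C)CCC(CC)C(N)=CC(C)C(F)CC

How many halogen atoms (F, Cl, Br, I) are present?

1

Halogen atoms appear at heavy-atom position 15 (1×F).
Other groups present: 1 alkene, 1 hydroxyl, 1 primary amine.
Halogen count: 1.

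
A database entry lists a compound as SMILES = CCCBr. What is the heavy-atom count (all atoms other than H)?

4

Every atom symbol written in the SMILES (organic subset) is one heavy atom; implicit H are not written.
Heavy atoms by element → Br:1, C:3.
Total: 4.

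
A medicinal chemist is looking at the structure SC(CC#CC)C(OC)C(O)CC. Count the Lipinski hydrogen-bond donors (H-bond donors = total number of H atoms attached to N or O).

1

Donors: find every N or O and count the H atoms it carries.
  atom 8 (O): bond orders sum to 2 → 0 H
  atom 11 (O): bond orders sum to 1 → 1 H
Lipinski HBD = 1.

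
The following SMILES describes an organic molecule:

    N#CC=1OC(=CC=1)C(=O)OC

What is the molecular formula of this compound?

Walk through each heavy atom and fill implicit hydrogens from standard valence (C 4, N 3, O 2, S 2, halogen 1):
  atom 1: N, bond orders sum to 3 (valence 3) → 0 H
  atom 2: C, bond orders sum to 4 (valence 4) → 0 H
  atom 3: C, bond orders sum to 4 (valence 4) → 0 H
  atom 4: O, bond orders sum to 2 (valence 2) → 0 H
  atom 5: C, bond orders sum to 4 (valence 4) → 0 H
  atom 6: C, bond orders sum to 3 (valence 4) → 1 H
  atom 7: C, bond orders sum to 3 (valence 4) → 1 H
  atom 8: C, bond orders sum to 4 (valence 4) → 0 H
  atom 9: O, bond orders sum to 2 (valence 2) → 0 H
  atom 10: O, bond orders sum to 2 (valence 2) → 0 H
  atom 11: C, bond orders sum to 1 (valence 4) → 3 H
Totals → C:7, H:5, N:1, O:3.

C7H5NO3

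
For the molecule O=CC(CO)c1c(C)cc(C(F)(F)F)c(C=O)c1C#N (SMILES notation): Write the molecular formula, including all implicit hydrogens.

C13H10F3NO3

Walk through each heavy atom and fill implicit hydrogens from standard valence (C 4, N 3, O 2, S 2, halogen 1); for lowercase aromatic atoms, an aromatic c carries 1 H when it has two neighbours and 0 H with three, and aromatic n carries 0 H:
  atom 1: O, bond orders sum to 2 (valence 2) → 0 H
  atom 2: C, bond orders sum to 3 (valence 4) → 1 H
  atom 3: C, bond orders sum to 3 (valence 4) → 1 H
  atom 4: C, bond orders sum to 2 (valence 4) → 2 H
  atom 5: O, bond orders sum to 1 (valence 2) → 1 H
  atom 6: aromatic c, 3 neighbours → 0 H
  atom 7: aromatic c, 3 neighbours → 0 H
  atom 8: C, bond orders sum to 1 (valence 4) → 3 H
  atom 9: aromatic c, 2 neighbours → 1 H
  atom 10: aromatic c, 3 neighbours → 0 H
  atom 11: C, bond orders sum to 4 (valence 4) → 0 H
  atom 12: F (halogen, monovalent) → 0 H
  atom 13: F (halogen, monovalent) → 0 H
  atom 14: F (halogen, monovalent) → 0 H
  atom 15: aromatic c, 3 neighbours → 0 H
  atom 16: C, bond orders sum to 3 (valence 4) → 1 H
  atom 17: O, bond orders sum to 2 (valence 2) → 0 H
  atom 18: aromatic c, 3 neighbours → 0 H
  atom 19: C, bond orders sum to 4 (valence 4) → 0 H
  atom 20: N, bond orders sum to 3 (valence 3) → 0 H
Totals → C:13, H:10, F:3, N:1, O:3.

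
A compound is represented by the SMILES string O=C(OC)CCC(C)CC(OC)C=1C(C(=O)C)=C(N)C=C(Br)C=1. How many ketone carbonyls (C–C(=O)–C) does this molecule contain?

1

The ketone motif appears at heavy-atom position 15 in the SMILES.
Other groups present: 1 ester, 1 ether, 1 primary amine.
Ketone count: 1.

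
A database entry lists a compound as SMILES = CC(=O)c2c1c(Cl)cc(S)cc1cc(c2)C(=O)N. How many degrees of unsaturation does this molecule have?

Molecular formula: C13H10ClNO2S.
DoU = (2C + 2 + N − H − X) / 2, where X is the halogen count and O/S are ignored.
    = (2·13 + 2 + 1 − 10 − 1) / 2 = 18 / 2 = 9.

9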